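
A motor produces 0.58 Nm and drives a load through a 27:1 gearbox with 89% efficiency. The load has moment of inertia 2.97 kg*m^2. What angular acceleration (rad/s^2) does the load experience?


tau_out = tau_motor * N * eta
= 0.58 * 27 * 0.89 = 13.9374 Nm
alpha = tau_out / I = 13.9374 / 2.97
= 4.6927 rad/s^2


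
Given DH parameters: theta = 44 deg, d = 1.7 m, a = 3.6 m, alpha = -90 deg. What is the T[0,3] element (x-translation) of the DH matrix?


T[0,3] = a * cos(theta)
= 3.6 * cos(44 deg)
= 3.6 * 0.7193
= 2.5896


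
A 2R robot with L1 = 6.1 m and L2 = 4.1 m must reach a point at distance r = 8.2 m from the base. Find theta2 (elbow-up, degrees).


cos(theta2) = (r^2 - L1^2 - L2^2) / (2*L1*L2)
cos(theta2) = (67.24 - 37.21 - 16.81) / 50.02
cos(theta2) = 0.264294
theta2 = 74.675 degrees


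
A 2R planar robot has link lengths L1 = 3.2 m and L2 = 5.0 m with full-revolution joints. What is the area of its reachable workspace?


r_max = L1 + L2 = 8.2 m
r_min = |L1 - L2| = 1.8 m
Area = pi*(r_max^2 - r_min^2)
= pi*(67.24 - 3.24)
= pi * 64.0
= 201.0619 m^2


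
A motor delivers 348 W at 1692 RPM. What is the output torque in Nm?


omega = 1692 * 2*pi/60 = 177.1858 rad/s
tau = P / omega = 348 / 177.1858
= 1.964 Nm


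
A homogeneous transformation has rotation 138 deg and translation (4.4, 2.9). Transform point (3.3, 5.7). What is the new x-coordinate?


x' = cos(theta)*px - sin(theta)*py + tx
= -0.7431*3.3 - 0.6691*5.7 + 4.4
= -1.8664


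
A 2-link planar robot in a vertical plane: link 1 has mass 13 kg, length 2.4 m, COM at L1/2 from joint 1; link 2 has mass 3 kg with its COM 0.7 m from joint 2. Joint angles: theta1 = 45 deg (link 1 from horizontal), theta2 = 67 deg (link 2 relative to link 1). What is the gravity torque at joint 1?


Horizontal distance from joint 1 to link-1 COM:
  x_c1 = (L1/2)*cos(t1) = 1.2 * 0.7071 = 0.8485 m
Horizontal distance from joint 1 to link-2 COM:
  x_c2 = L1*cos(t1) + Lc2*cos(t1+t2)
       = 2.4*0.7071 + 0.7*-0.3746 = 1.4348 m
tau1 = m1*g*x_c1 + m2*g*x_c2
     = 13*9.81*0.8485 + 3*9.81*1.4348
     = 108.2128 + 42.2271
     = 150.4399 Nm


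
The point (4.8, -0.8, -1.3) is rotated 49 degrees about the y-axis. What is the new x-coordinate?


Rotation about y-axis: x' = x*cos(theta) + z*sin(theta)
= 4.8 * 0.6561 + -1.3 * 0.7547
= 2.168


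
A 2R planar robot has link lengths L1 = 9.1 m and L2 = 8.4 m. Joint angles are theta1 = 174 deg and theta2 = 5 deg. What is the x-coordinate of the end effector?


Convert angles to radians: theta1 = 3.0369, theta2 = 0.0873
x = L1*cos(theta1) + L2*cos(theta1+theta2)
x = -9.0501 + -8.3987
x = -17.4489


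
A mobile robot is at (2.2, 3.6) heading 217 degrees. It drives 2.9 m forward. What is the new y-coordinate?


y_new = y0 + d*sin(theta)
= 3.6 + 2.9*sin(217)
= 3.6 + -1.7453
= 1.8547


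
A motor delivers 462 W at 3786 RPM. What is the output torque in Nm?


omega = 3786 * 2*pi/60 = 396.469 rad/s
tau = P / omega = 462 / 396.469
= 1.1653 Nm


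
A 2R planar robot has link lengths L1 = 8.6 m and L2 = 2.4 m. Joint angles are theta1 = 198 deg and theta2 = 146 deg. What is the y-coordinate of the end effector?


Convert angles to radians: theta1 = 3.4558, theta2 = 2.5482
y = L1*sin(theta1) + L2*sin(theta1+theta2)
y = -2.6575 + -0.6615
y = -3.3191


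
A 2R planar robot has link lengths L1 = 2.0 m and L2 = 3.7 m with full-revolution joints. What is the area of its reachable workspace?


r_max = L1 + L2 = 5.7 m
r_min = |L1 - L2| = 1.7 m
Area = pi*(r_max^2 - r_min^2)
= pi*(32.49 - 2.89)
= pi * 29.6
= 92.9911 m^2


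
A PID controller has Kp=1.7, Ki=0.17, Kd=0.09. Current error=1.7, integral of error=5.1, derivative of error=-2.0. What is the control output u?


u = Kp*e + Ki*int(e) + Kd*de/dt
= 1.7*1.7 + 0.17*5.1 + 0.09*(-2.0)
= 2.89 + 0.867 + -0.18
= 3.577


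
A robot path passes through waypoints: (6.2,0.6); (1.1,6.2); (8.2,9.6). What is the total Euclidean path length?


Segment lengths:
  seg1 = sqrt((-5.1)^2 + (5.6)^2) = 7.5743
  seg2 = sqrt((7.1)^2 + (3.4)^2) = 7.8721
Total = 15.4464


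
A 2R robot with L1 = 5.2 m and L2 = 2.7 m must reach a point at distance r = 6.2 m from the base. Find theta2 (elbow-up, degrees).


cos(theta2) = (r^2 - L1^2 - L2^2) / (2*L1*L2)
cos(theta2) = (38.44 - 27.04 - 7.29) / 28.08
cos(theta2) = 0.146368
theta2 = 81.5835 degrees


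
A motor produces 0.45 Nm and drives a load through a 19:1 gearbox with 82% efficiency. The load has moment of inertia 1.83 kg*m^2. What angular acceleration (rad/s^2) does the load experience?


tau_out = tau_motor * N * eta
= 0.45 * 19 * 0.82 = 7.011 Nm
alpha = tau_out / I = 7.011 / 1.83
= 3.8311 rad/s^2


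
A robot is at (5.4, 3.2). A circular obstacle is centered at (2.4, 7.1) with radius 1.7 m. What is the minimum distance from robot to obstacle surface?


center_dist = sqrt((5.4-2.4)^2 + (3.2-7.1)^2)
= sqrt(9.0 + 15.21)
= 4.9204
min_dist = center_dist - radius = 4.9204 - 1.7 = 3.2204 m


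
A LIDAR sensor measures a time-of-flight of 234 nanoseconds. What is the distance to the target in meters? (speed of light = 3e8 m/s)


tof = 234 ns = 2.34e-07 s
dist = c * tof / 2
= 3e8 * 2.34e-07 / 2
= 35.1 m


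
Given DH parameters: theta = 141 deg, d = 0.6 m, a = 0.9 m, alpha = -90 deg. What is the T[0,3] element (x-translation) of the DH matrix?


T[0,3] = a * cos(theta)
= 0.9 * cos(141 deg)
= 0.9 * -0.7771
= -0.6994


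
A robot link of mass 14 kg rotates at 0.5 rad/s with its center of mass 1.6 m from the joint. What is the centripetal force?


F = m * omega^2 * r
= 14 * 0.5^2 * 1.6
= 14 * 0.25 * 1.6
= 5.6 N


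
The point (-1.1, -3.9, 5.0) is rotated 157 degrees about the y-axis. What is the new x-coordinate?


Rotation about y-axis: x' = x*cos(theta) + z*sin(theta)
= -1.1 * -0.9205 + 5.0 * 0.3907
= 2.9662


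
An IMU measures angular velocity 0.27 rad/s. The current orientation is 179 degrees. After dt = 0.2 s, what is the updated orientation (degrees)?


delta_theta = w * dt = 0.27 * 0.2 = 0.054 rad
= 3.094 deg
theta_new = 179 + 3.094 = 182.094 deg


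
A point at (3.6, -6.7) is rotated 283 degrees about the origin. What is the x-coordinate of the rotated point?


x' = x*cos(theta) - y*sin(theta)
cos(283 deg) = 0.225, sin(283 deg) = -0.9744
x' = 3.6 * 0.225 - -6.7 * -0.9744
= 0.8098 - 6.5283
= -5.7185


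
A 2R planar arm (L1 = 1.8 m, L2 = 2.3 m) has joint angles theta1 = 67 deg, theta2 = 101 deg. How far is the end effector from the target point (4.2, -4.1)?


End effector via forward kinematics:
x = L1*cos(t1) + L2*cos(t1+t2) = -1.5464
y = L1*sin(t1) + L2*sin(t1+t2) = 2.1351
Distance to target:
d = sqrt((4.2 - -1.5464)^2 + (-4.1 - 2.1351)^2)
= sqrt(33.0214 + 38.8765)
= 8.4793 m


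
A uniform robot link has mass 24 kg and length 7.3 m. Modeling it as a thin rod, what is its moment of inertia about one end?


I = (1/3) * m * L^2
= (1/3) * 24 * 7.3^2
= 0.333333 * 24 * 53.29
= 426.32 kg*m^2


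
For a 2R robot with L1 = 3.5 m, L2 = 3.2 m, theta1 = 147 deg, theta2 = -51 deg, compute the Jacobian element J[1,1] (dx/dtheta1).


J[1,1] = -L1*sin(t1) - L2*sin(t1+t2)
= -3.5*sin(147) - 3.2*sin(96)
= -5.0887


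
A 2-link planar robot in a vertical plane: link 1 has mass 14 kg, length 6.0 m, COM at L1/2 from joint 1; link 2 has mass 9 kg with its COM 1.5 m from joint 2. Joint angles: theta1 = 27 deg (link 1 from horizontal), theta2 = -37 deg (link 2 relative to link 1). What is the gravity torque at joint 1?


Horizontal distance from joint 1 to link-1 COM:
  x_c1 = (L1/2)*cos(t1) = 3.0 * 0.891 = 2.673 m
Horizontal distance from joint 1 to link-2 COM:
  x_c2 = L1*cos(t1) + Lc2*cos(t1+t2)
       = 6.0*0.891 + 1.5*0.9848 = 6.8233 m
tau1 = m1*g*x_c1 + m2*g*x_c2
     = 14*9.81*2.673 + 9*9.81*6.8233
     = 367.1125 + 602.4248
     = 969.5373 Nm


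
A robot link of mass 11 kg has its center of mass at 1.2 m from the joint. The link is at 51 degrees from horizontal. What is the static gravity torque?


tau = m*g*L*cos(angle)
= 11 * 9.81 * 1.2 * cos(51 deg)
= 11 * 9.81 * 1.2 * 0.6293
= 81.492 Nm


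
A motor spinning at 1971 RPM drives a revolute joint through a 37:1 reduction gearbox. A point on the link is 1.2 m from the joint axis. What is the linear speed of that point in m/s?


omega_motor = 1971 * 2*pi/60 = 206.4026 rad/s
omega_joint = omega_motor / 37 = 5.5784 rad/s
v = omega_joint * r = 5.5784 * 1.2
= 6.6941 m/s


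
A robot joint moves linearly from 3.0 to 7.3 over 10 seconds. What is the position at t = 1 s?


s = t/T = 1/10 = 0.1
p(t) = p0 + (pf-p0)*s
= 3.0 + (7.3 - 3.0) * 0.1
= 3.43


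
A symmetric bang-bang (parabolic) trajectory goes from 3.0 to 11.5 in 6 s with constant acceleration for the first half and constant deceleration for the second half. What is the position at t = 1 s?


Symmetric rest-to-rest: each phase covers (pf-p0)/2 in time T/2. 0.5*a*(T/2)^2 = (pf-p0)/2 => a = 4*(pf-p0)/T^2
a = 4*(11.5-3.0)/6^2 = 0.9444
t = 1 is in the acceleration phase (t <= T/2).
p = p0 + 0.5*a*t^2 = 3.0 + 0.5*0.9444*1^2
= 3.4722


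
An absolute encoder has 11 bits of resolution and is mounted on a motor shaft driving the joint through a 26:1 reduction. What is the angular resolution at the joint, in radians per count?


counts = 2^11 = 2048
effective counts at joint = 2048 * 26 = 53248
resolution = 2*pi / 53248
= 1.1800e-04 rad/count


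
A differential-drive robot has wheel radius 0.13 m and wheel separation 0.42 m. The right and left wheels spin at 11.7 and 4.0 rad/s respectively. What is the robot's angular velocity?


vR = r*wR = 0.13*11.7 = 1.521 m/s
vL = r*wL = 0.13*4.0 = 0.52 m/s
v = (vR+vL)/2 = 1.0205 m/s
omega = (vR-vL)/L = 2.3833 rad/s
angular velocity = 2.3833 rad/s


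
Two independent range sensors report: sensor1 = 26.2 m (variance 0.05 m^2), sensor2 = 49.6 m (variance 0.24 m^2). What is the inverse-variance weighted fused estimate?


w1 = (1/var1) / (1/var1 + 1/var2)
   = 20.0 / (20.0 + 4.1667) = 0.8276
w2 = 1 - w1 = 0.1724
fused = w1*s1 + w2*s2 = 21.6828 + 8.5517
= 30.2345 m


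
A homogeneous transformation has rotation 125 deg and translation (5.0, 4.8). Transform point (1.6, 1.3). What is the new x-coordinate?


x' = cos(theta)*px - sin(theta)*py + tx
= -0.5736*1.6 - 0.8192*1.3 + 5.0
= 3.0174


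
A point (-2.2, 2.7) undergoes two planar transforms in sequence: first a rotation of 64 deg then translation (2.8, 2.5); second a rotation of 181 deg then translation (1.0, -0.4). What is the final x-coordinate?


After transform 1:
x1 = cos(64)*-2.2 - sin(64)*2.7 + 2.8 = -0.5912
y1 = sin(64)*-2.2 + cos(64)*2.7 + 2.5 = 1.7063
After transform 2:
x2 = cos(181)*-0.5912 - sin(181)*1.7063 + 1.0
= 1.6208


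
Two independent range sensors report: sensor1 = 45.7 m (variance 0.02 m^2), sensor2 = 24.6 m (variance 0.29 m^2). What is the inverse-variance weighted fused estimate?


w1 = (1/var1) / (1/var1 + 1/var2)
   = 50.0 / (50.0 + 3.4483) = 0.9355
w2 = 1 - w1 = 0.0645
fused = w1*s1 + w2*s2 = 42.7516 + 1.5871
= 44.3387 m


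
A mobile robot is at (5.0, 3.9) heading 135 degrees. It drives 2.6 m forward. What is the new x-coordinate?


x_new = x0 + d*cos(theta)
= 5.0 + 2.6*cos(135)
= 5.0 + -1.8385
= 3.1615


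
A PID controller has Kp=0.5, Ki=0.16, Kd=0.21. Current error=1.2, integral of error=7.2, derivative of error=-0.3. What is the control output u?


u = Kp*e + Ki*int(e) + Kd*de/dt
= 0.5*1.2 + 0.16*7.2 + 0.21*(-0.3)
= 0.6 + 1.152 + -0.063
= 1.689


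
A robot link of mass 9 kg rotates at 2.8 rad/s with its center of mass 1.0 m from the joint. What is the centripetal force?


F = m * omega^2 * r
= 9 * 2.8^2 * 1.0
= 9 * 7.84 * 1.0
= 70.56 N


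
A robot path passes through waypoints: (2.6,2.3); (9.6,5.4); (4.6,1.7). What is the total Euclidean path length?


Segment lengths:
  seg1 = sqrt((7.0)^2 + (3.1)^2) = 7.6557
  seg2 = sqrt((-5.0)^2 + (-3.7)^2) = 6.2201
Total = 13.8758


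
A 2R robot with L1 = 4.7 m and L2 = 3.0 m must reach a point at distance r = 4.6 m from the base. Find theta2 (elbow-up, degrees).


cos(theta2) = (r^2 - L1^2 - L2^2) / (2*L1*L2)
cos(theta2) = (21.16 - 22.09 - 9.0) / 28.2
cos(theta2) = -0.352128
theta2 = 110.6175 degrees


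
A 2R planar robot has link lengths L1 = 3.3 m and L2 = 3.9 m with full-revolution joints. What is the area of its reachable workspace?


r_max = L1 + L2 = 7.2 m
r_min = |L1 - L2| = 0.6 m
Area = pi*(r_max^2 - r_min^2)
= pi*(51.84 - 0.36)
= pi * 51.48
= 161.7292 m^2


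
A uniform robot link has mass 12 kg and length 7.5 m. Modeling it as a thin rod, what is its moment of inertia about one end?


I = (1/3) * m * L^2
= (1/3) * 12 * 7.5^2
= 0.333333 * 12 * 56.25
= 225.0 kg*m^2


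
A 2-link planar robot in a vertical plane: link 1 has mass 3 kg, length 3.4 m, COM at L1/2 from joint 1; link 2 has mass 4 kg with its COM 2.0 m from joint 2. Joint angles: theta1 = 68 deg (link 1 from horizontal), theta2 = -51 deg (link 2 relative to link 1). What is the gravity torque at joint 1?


Horizontal distance from joint 1 to link-1 COM:
  x_c1 = (L1/2)*cos(t1) = 1.7 * 0.3746 = 0.6368 m
Horizontal distance from joint 1 to link-2 COM:
  x_c2 = L1*cos(t1) + Lc2*cos(t1+t2)
       = 3.4*0.3746 + 2.0*0.9563 = 3.1863 m
tau1 = m1*g*x_c1 + m2*g*x_c2
     = 3*9.81*0.6368 + 4*9.81*3.1863
     = 18.7419 + 125.0293
     = 143.7713 Nm


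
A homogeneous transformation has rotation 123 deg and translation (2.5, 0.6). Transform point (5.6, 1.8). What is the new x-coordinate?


x' = cos(theta)*px - sin(theta)*py + tx
= -0.5446*5.6 - 0.8387*1.8 + 2.5
= -2.0596


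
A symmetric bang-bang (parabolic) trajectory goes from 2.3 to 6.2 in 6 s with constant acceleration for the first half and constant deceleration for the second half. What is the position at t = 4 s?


Symmetric rest-to-rest: each phase covers (pf-p0)/2 in time T/2. 0.5*a*(T/2)^2 = (pf-p0)/2 => a = 4*(pf-p0)/T^2
a = 4*(6.2-2.3)/6^2 = 0.4333
t = 4 is in the deceleration phase (t > T/2).
p = pf - 0.5*a*(T-t)^2 = 6.2 - 0.5*0.4333*2^2
= 5.3333


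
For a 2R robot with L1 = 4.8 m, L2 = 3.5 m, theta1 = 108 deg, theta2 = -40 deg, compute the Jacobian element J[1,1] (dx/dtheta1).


J[1,1] = -L1*sin(t1) - L2*sin(t1+t2)
= -4.8*sin(108) - 3.5*sin(68)
= -7.8102


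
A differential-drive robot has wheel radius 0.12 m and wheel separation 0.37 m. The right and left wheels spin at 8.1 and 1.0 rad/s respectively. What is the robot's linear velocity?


vR = r*wR = 0.12*8.1 = 0.972 m/s
vL = r*wL = 0.12*1.0 = 0.12 m/s
v = (vR+vL)/2 = 0.546 m/s
omega = (vR-vL)/L = 2.3027 rad/s
linear velocity = 0.546 m/s


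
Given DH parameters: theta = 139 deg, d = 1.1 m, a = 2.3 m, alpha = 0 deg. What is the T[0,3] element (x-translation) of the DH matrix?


T[0,3] = a * cos(theta)
= 2.3 * cos(139 deg)
= 2.3 * -0.7547
= -1.7358


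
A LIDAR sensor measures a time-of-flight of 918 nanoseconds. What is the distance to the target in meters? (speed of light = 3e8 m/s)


tof = 918 ns = 9.18e-07 s
dist = c * tof / 2
= 3e8 * 9.18e-07 / 2
= 137.7 m


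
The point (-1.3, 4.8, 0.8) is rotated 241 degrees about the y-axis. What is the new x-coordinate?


Rotation about y-axis: x' = x*cos(theta) + z*sin(theta)
= -1.3 * -0.4848 + 0.8 * -0.8746
= -0.0694


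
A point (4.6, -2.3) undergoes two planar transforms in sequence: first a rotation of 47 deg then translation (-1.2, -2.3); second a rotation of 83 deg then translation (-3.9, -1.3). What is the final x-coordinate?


After transform 1:
x1 = cos(47)*4.6 - sin(47)*-2.3 + -1.2 = 3.6193
y1 = sin(47)*4.6 + cos(47)*-2.3 + -2.3 = -0.5044
After transform 2:
x2 = cos(83)*3.6193 - sin(83)*-0.5044 + -3.9
= -2.9583


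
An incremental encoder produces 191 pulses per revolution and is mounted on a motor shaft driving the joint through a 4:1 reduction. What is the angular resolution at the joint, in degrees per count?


counts per rev = 191
effective counts at joint = 191 * 4 = 764
resolution = 360 / 764
= 0.4712 deg/count


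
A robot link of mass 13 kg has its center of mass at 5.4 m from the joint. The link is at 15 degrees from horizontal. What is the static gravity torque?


tau = m*g*L*cos(angle)
= 13 * 9.81 * 5.4 * cos(15 deg)
= 13 * 9.81 * 5.4 * 0.9659
= 665.1964 Nm


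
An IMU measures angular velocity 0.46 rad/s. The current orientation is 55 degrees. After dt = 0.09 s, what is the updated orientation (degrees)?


delta_theta = w * dt = 0.46 * 0.09 = 0.0414 rad
= 2.372 deg
theta_new = 55 + 2.372 = 57.372 deg


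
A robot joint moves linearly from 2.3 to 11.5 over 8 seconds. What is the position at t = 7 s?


s = t/T = 7/8 = 0.875
p(t) = p0 + (pf-p0)*s
= 2.3 + (11.5 - 2.3) * 0.875
= 10.35


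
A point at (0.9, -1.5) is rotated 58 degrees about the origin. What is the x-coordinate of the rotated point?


x' = x*cos(theta) - y*sin(theta)
cos(58 deg) = 0.5299, sin(58 deg) = 0.848
x' = 0.9 * 0.5299 - -1.5 * 0.848
= 0.4769 - -1.2721
= 1.749


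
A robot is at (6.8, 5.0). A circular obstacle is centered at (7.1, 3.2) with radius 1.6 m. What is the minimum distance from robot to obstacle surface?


center_dist = sqrt((6.8-7.1)^2 + (5.0-3.2)^2)
= sqrt(0.09 + 3.24)
= 1.8248
min_dist = center_dist - radius = 1.8248 - 1.6 = 0.2248 m


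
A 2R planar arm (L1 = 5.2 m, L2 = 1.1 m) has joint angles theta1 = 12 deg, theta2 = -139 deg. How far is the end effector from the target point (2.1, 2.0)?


End effector via forward kinematics:
x = L1*cos(t1) + L2*cos(t1+t2) = 4.4244
y = L1*sin(t1) + L2*sin(t1+t2) = 0.2026
Distance to target:
d = sqrt((2.1 - 4.4244)^2 + (2.0 - 0.2026)^2)
= sqrt(5.4027 + 3.2305)
= 2.9382 m


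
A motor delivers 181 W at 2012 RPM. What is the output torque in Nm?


omega = 2012 * 2*pi/60 = 210.6961 rad/s
tau = P / omega = 181 / 210.6961
= 0.8591 Nm


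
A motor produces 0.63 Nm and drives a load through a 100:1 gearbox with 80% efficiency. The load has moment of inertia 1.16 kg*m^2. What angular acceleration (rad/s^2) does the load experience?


tau_out = tau_motor * N * eta
= 0.63 * 100 * 0.8 = 50.4 Nm
alpha = tau_out / I = 50.4 / 1.16
= 43.4483 rad/s^2


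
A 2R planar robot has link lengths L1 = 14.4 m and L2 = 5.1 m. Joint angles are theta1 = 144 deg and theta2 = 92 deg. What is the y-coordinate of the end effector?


Convert angles to radians: theta1 = 2.5133, theta2 = 1.6057
y = L1*sin(theta1) + L2*sin(theta1+theta2)
y = 8.4641 + -4.2281
y = 4.236


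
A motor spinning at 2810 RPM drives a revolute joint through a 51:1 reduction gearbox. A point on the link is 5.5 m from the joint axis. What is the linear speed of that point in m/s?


omega_motor = 2810 * 2*pi/60 = 294.2625 rad/s
omega_joint = omega_motor / 51 = 5.7699 rad/s
v = omega_joint * r = 5.7699 * 5.5
= 31.7342 m/s


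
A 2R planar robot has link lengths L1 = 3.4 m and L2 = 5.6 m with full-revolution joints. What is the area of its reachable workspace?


r_max = L1 + L2 = 9.0 m
r_min = |L1 - L2| = 2.2 m
Area = pi*(r_max^2 - r_min^2)
= pi*(81.0 - 4.84)
= pi * 76.16
= 239.2637 m^2


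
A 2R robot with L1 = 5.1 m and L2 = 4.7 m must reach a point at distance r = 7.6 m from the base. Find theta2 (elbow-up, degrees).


cos(theta2) = (r^2 - L1^2 - L2^2) / (2*L1*L2)
cos(theta2) = (57.76 - 26.01 - 22.09) / 47.94
cos(theta2) = 0.201502
theta2 = 78.3752 degrees


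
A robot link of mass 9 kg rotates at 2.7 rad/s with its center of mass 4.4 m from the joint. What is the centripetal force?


F = m * omega^2 * r
= 9 * 2.7^2 * 4.4
= 9 * 7.29 * 4.4
= 288.684 N


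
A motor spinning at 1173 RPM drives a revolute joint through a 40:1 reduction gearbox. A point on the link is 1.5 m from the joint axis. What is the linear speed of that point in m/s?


omega_motor = 1173 * 2*pi/60 = 122.8363 rad/s
omega_joint = omega_motor / 40 = 3.0709 rad/s
v = omega_joint * r = 3.0709 * 1.5
= 4.6064 m/s


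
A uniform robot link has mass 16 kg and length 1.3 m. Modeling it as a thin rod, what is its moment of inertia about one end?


I = (1/3) * m * L^2
= (1/3) * 16 * 1.3^2
= 0.333333 * 16 * 1.69
= 9.0133 kg*m^2


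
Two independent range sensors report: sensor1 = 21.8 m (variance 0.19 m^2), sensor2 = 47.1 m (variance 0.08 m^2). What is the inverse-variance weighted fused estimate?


w1 = (1/var1) / (1/var1 + 1/var2)
   = 5.2632 / (5.2632 + 12.5) = 0.2963
w2 = 1 - w1 = 0.7037
fused = w1*s1 + w2*s2 = 6.4593 + 33.1444
= 39.6037 m


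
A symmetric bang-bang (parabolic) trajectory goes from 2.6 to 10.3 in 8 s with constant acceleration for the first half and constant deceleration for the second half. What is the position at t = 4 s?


Symmetric rest-to-rest: each phase covers (pf-p0)/2 in time T/2. 0.5*a*(T/2)^2 = (pf-p0)/2 => a = 4*(pf-p0)/T^2
a = 4*(10.3-2.6)/8^2 = 0.4813
t = 4 is in the acceleration phase (t <= T/2).
p = p0 + 0.5*a*t^2 = 2.6 + 0.5*0.4813*4^2
= 6.45


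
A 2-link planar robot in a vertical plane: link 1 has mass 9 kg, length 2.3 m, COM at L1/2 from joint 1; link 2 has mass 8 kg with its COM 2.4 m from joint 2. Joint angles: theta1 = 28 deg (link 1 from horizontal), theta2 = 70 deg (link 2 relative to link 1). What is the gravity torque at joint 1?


Horizontal distance from joint 1 to link-1 COM:
  x_c1 = (L1/2)*cos(t1) = 1.15 * 0.8829 = 1.0154 m
Horizontal distance from joint 1 to link-2 COM:
  x_c2 = L1*cos(t1) + Lc2*cos(t1+t2)
       = 2.3*0.8829 + 2.4*-0.1392 = 1.6968 m
tau1 = m1*g*x_c1 + m2*g*x_c2
     = 9*9.81*1.0154 + 8*9.81*1.6968
     = 89.6488 + 133.162
     = 222.8108 Nm


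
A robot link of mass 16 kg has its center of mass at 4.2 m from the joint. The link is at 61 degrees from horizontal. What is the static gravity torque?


tau = m*g*L*cos(angle)
= 16 * 9.81 * 4.2 * cos(61 deg)
= 16 * 9.81 * 4.2 * 0.4848
= 319.602 Nm


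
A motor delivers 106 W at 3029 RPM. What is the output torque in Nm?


omega = 3029 * 2*pi/60 = 317.1961 rad/s
tau = P / omega = 106 / 317.1961
= 0.3342 Nm


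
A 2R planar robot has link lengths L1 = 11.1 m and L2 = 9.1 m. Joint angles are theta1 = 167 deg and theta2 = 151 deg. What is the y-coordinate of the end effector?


Convert angles to radians: theta1 = 2.9147, theta2 = 2.6354
y = L1*sin(theta1) + L2*sin(theta1+theta2)
y = 2.497 + -6.0891
y = -3.5921


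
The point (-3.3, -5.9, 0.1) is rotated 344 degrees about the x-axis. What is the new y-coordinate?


Rotation about x-axis: y' = y*cos(theta) - z*sin(theta)
= -5.9 * 0.9613 - 0.1 * -0.2756
= -5.6439


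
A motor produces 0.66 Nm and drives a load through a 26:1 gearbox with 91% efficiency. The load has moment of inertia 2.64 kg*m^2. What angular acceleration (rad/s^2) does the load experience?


tau_out = tau_motor * N * eta
= 0.66 * 26 * 0.91 = 15.6156 Nm
alpha = tau_out / I = 15.6156 / 2.64
= 5.915 rad/s^2


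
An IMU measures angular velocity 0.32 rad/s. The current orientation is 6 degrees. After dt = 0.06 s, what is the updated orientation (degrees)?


delta_theta = w * dt = 0.32 * 0.06 = 0.0192 rad
= 1.1001 deg
theta_new = 6 + 1.1001 = 7.1001 deg


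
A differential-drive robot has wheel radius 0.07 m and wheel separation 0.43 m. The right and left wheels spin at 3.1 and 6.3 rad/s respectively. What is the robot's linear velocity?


vR = r*wR = 0.07*3.1 = 0.217 m/s
vL = r*wL = 0.07*6.3 = 0.441 m/s
v = (vR+vL)/2 = 0.329 m/s
omega = (vR-vL)/L = -0.5209 rad/s
linear velocity = 0.329 m/s


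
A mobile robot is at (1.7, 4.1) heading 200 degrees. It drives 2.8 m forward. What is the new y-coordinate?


y_new = y0 + d*sin(theta)
= 4.1 + 2.8*sin(200)
= 4.1 + -0.9577
= 3.1423


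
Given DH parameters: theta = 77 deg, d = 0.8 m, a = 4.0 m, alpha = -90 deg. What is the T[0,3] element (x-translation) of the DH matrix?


T[0,3] = a * cos(theta)
= 4.0 * cos(77 deg)
= 4.0 * 0.225
= 0.8998


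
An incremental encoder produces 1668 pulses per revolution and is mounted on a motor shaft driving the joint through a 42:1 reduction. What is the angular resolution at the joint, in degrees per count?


counts per rev = 1668
effective counts at joint = 1668 * 42 = 70056
resolution = 360 / 70056
= 0.0051 deg/count


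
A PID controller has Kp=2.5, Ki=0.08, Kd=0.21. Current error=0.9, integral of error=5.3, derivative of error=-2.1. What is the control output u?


u = Kp*e + Ki*int(e) + Kd*de/dt
= 2.5*0.9 + 0.08*5.3 + 0.21*(-2.1)
= 2.25 + 0.424 + -0.441
= 2.233


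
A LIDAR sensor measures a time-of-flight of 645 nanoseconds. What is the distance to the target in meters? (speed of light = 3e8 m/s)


tof = 645 ns = 6.45e-07 s
dist = c * tof / 2
= 3e8 * 6.45e-07 / 2
= 96.75 m


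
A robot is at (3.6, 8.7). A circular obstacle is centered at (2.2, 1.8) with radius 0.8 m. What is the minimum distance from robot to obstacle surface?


center_dist = sqrt((3.6-2.2)^2 + (8.7-1.8)^2)
= sqrt(1.96 + 47.61)
= 7.0406
min_dist = center_dist - radius = 7.0406 - 0.8 = 6.2406 m


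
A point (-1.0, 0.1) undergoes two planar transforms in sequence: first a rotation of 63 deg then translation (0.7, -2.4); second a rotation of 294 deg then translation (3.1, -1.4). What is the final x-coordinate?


After transform 1:
x1 = cos(63)*-1.0 - sin(63)*0.1 + 0.7 = 0.1569
y1 = sin(63)*-1.0 + cos(63)*0.1 + -2.4 = -3.2456
After transform 2:
x2 = cos(294)*0.1569 - sin(294)*-3.2456 + 3.1
= 0.1988


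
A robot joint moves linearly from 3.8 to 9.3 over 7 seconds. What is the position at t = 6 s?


s = t/T = 6/7 = 0.8571
p(t) = p0 + (pf-p0)*s
= 3.8 + (9.3 - 3.8) * 0.8571
= 8.5143


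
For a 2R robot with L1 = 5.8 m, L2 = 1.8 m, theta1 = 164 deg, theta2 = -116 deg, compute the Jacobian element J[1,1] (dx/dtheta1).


J[1,1] = -L1*sin(t1) - L2*sin(t1+t2)
= -5.8*sin(164) - 1.8*sin(48)
= -2.9364


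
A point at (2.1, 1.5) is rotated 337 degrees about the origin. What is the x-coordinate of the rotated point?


x' = x*cos(theta) - y*sin(theta)
cos(337 deg) = 0.9205, sin(337 deg) = -0.3907
x' = 2.1 * 0.9205 - 1.5 * -0.3907
= 1.9331 - -0.5861
= 2.5192


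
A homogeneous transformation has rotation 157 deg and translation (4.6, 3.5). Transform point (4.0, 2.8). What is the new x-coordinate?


x' = cos(theta)*px - sin(theta)*py + tx
= -0.9205*4.0 - 0.3907*2.8 + 4.6
= -0.1761


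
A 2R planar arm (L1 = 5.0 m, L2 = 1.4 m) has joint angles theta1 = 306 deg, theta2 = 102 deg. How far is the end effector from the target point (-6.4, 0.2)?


End effector via forward kinematics:
x = L1*cos(t1) + L2*cos(t1+t2) = 3.8757
y = L1*sin(t1) + L2*sin(t1+t2) = -3.0047
Distance to target:
d = sqrt((-6.4 - 3.8757)^2 + (0.2 - -3.0047)^2)
= sqrt(105.5902 + 10.27)
= 10.7638 m


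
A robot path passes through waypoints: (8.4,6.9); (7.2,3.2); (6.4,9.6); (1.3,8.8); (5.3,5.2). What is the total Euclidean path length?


Segment lengths:
  seg1 = sqrt((-1.2)^2 + (-3.7)^2) = 3.8897
  seg2 = sqrt((-0.8)^2 + (6.4)^2) = 6.4498
  seg3 = sqrt((-5.1)^2 + (-0.8)^2) = 5.1624
  seg4 = sqrt((4.0)^2 + (-3.6)^2) = 5.3814
Total = 20.8833


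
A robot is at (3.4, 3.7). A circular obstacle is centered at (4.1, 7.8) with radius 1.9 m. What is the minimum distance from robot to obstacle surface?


center_dist = sqrt((3.4-4.1)^2 + (3.7-7.8)^2)
= sqrt(0.49 + 16.81)
= 4.1593
min_dist = center_dist - radius = 4.1593 - 1.9 = 2.2593 m


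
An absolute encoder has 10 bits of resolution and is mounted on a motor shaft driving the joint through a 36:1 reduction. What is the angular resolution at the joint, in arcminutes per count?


counts = 2^10 = 1024
effective counts at joint = 1024 * 36 = 36864
resolution = 360*60 / 36864
= 0.5859 arcmin/count


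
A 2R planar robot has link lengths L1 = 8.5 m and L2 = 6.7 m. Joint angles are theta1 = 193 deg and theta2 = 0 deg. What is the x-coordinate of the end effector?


Convert angles to radians: theta1 = 3.3685, theta2 = 0.0
x = L1*cos(theta1) + L2*cos(theta1+theta2)
x = -8.2821 + -6.5283
x = -14.8104


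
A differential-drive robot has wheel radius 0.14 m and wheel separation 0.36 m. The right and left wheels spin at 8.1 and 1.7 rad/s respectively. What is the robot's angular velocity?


vR = r*wR = 0.14*8.1 = 1.134 m/s
vL = r*wL = 0.14*1.7 = 0.238 m/s
v = (vR+vL)/2 = 0.686 m/s
omega = (vR-vL)/L = 2.4889 rad/s
angular velocity = 2.4889 rad/s


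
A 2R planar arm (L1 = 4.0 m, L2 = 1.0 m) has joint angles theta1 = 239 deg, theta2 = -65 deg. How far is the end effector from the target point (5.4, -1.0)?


End effector via forward kinematics:
x = L1*cos(t1) + L2*cos(t1+t2) = -3.0547
y = L1*sin(t1) + L2*sin(t1+t2) = -3.3241
Distance to target:
d = sqrt((5.4 - -3.0547)^2 + (-1.0 - -3.3241)^2)
= sqrt(71.4815 + 5.4016)
= 8.7683 m


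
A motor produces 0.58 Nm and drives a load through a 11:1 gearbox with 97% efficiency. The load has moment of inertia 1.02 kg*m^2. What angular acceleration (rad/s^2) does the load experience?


tau_out = tau_motor * N * eta
= 0.58 * 11 * 0.97 = 6.1886 Nm
alpha = tau_out / I = 6.1886 / 1.02
= 6.0673 rad/s^2


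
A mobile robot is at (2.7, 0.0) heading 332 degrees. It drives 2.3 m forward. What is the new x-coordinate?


x_new = x0 + d*cos(theta)
= 2.7 + 2.3*cos(332)
= 2.7 + 2.0308
= 4.7308


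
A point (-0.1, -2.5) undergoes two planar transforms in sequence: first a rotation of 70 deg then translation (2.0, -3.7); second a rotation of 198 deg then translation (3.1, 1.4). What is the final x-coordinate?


After transform 1:
x1 = cos(70)*-0.1 - sin(70)*-2.5 + 2.0 = 4.315
y1 = sin(70)*-0.1 + cos(70)*-2.5 + -3.7 = -4.649
After transform 2:
x2 = cos(198)*4.315 - sin(198)*-4.649 + 3.1
= -2.4405


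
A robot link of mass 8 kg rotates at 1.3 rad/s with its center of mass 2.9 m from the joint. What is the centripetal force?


F = m * omega^2 * r
= 8 * 1.3^2 * 2.9
= 8 * 1.69 * 2.9
= 39.208 N


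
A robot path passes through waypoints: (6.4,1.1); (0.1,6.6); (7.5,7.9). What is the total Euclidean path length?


Segment lengths:
  seg1 = sqrt((-6.3)^2 + (5.5)^2) = 8.363
  seg2 = sqrt((7.4)^2 + (1.3)^2) = 7.5133
Total = 15.8763


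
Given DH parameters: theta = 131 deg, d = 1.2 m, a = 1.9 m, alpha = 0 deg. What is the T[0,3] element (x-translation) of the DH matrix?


T[0,3] = a * cos(theta)
= 1.9 * cos(131 deg)
= 1.9 * -0.6561
= -1.2465


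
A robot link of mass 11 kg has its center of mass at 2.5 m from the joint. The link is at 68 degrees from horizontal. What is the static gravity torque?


tau = m*g*L*cos(angle)
= 11 * 9.81 * 2.5 * cos(68 deg)
= 11 * 9.81 * 2.5 * 0.3746
= 101.0595 Nm


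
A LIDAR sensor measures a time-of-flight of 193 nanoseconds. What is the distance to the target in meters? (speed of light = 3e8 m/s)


tof = 193 ns = 1.93e-07 s
dist = c * tof / 2
= 3e8 * 1.93e-07 / 2
= 28.95 m


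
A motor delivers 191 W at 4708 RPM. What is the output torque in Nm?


omega = 4708 * 2*pi/60 = 493.0206 rad/s
tau = P / omega = 191 / 493.0206
= 0.3874 Nm


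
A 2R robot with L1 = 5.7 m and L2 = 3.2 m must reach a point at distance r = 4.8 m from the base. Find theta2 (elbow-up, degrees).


cos(theta2) = (r^2 - L1^2 - L2^2) / (2*L1*L2)
cos(theta2) = (23.04 - 32.49 - 10.24) / 36.48
cos(theta2) = -0.539748
theta2 = 122.6665 degrees


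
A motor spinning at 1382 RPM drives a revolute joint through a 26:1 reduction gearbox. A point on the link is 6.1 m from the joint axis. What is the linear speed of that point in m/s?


omega_motor = 1382 * 2*pi/60 = 144.7227 rad/s
omega_joint = omega_motor / 26 = 5.5663 rad/s
v = omega_joint * r = 5.5663 * 6.1
= 33.9542 m/s


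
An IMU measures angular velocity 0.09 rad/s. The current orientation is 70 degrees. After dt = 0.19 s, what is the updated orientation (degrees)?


delta_theta = w * dt = 0.09 * 0.19 = 0.0171 rad
= 0.9798 deg
theta_new = 70 + 0.9798 = 70.9798 deg


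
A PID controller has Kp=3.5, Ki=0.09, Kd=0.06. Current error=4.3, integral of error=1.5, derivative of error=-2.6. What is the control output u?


u = Kp*e + Ki*int(e) + Kd*de/dt
= 3.5*4.3 + 0.09*1.5 + 0.06*(-2.6)
= 15.05 + 0.135 + -0.156
= 15.029


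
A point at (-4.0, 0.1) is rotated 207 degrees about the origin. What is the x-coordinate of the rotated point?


x' = x*cos(theta) - y*sin(theta)
cos(207 deg) = -0.891, sin(207 deg) = -0.454
x' = -4.0 * -0.891 - 0.1 * -0.454
= 3.564 - -0.0454
= 3.6094


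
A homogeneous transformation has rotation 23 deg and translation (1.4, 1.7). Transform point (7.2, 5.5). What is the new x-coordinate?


x' = cos(theta)*px - sin(theta)*py + tx
= 0.9205*7.2 - 0.3907*5.5 + 1.4
= 5.8786


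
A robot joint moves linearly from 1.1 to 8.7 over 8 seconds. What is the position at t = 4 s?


s = t/T = 4/8 = 0.5
p(t) = p0 + (pf-p0)*s
= 1.1 + (8.7 - 1.1) * 0.5
= 4.9


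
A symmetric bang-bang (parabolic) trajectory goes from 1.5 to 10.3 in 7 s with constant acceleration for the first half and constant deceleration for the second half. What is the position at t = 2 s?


Symmetric rest-to-rest: each phase covers (pf-p0)/2 in time T/2. 0.5*a*(T/2)^2 = (pf-p0)/2 => a = 4*(pf-p0)/T^2
a = 4*(10.3-1.5)/7^2 = 0.7184
t = 2 is in the acceleration phase (t <= T/2).
p = p0 + 0.5*a*t^2 = 1.5 + 0.5*0.7184*2^2
= 2.9367


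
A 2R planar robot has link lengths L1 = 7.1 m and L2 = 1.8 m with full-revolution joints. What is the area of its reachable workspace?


r_max = L1 + L2 = 8.9 m
r_min = |L1 - L2| = 5.3 m
Area = pi*(r_max^2 - r_min^2)
= pi*(79.21 - 28.09)
= pi * 51.12
= 160.5982 m^2


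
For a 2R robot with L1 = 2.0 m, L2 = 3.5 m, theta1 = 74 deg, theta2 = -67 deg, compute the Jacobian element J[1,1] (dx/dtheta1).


J[1,1] = -L1*sin(t1) - L2*sin(t1+t2)
= -2.0*sin(74) - 3.5*sin(7)
= -2.3491


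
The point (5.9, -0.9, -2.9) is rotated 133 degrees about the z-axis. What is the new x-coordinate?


Rotation about z-axis: x' = x*cos(theta) - y*sin(theta)
= 5.9 * -0.682 - -0.9 * 0.7314
= -3.3656


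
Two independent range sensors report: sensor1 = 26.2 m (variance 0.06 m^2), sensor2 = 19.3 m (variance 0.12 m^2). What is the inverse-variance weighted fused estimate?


w1 = (1/var1) / (1/var1 + 1/var2)
   = 16.6667 / (16.6667 + 8.3333) = 0.6667
w2 = 1 - w1 = 0.3333
fused = w1*s1 + w2*s2 = 17.4667 + 6.4333
= 23.9 m


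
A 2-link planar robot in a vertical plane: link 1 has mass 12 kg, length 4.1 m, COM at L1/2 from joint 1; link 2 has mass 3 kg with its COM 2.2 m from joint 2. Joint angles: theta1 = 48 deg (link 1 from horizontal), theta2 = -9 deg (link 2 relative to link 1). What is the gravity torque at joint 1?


Horizontal distance from joint 1 to link-1 COM:
  x_c1 = (L1/2)*cos(t1) = 2.05 * 0.6691 = 1.3717 m
Horizontal distance from joint 1 to link-2 COM:
  x_c2 = L1*cos(t1) + Lc2*cos(t1+t2)
       = 4.1*0.6691 + 2.2*0.7771 = 4.4532 m
tau1 = m1*g*x_c1 + m2*g*x_c2
     = 12*9.81*1.3717 + 3*9.81*4.4532
     = 161.4786 + 131.0564
     = 292.535 Nm


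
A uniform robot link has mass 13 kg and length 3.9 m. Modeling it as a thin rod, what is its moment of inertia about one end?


I = (1/3) * m * L^2
= (1/3) * 13 * 3.9^2
= 0.333333 * 13 * 15.21
= 65.91 kg*m^2


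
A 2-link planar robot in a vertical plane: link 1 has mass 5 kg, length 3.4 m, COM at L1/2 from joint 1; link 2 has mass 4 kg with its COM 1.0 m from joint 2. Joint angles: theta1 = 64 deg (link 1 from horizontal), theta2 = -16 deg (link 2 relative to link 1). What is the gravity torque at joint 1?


Horizontal distance from joint 1 to link-1 COM:
  x_c1 = (L1/2)*cos(t1) = 1.7 * 0.4384 = 0.7452 m
Horizontal distance from joint 1 to link-2 COM:
  x_c2 = L1*cos(t1) + Lc2*cos(t1+t2)
       = 3.4*0.4384 + 1.0*0.6691 = 2.1596 m
tau1 = m1*g*x_c1 + m2*g*x_c2
     = 5*9.81*0.7452 + 4*9.81*2.1596
     = 36.5536 + 84.7424
     = 121.296 Nm


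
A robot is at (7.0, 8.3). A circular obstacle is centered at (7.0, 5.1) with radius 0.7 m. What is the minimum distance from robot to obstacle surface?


center_dist = sqrt((7.0-7.0)^2 + (8.3-5.1)^2)
= sqrt(0.0 + 10.24)
= 3.2
min_dist = center_dist - radius = 3.2 - 0.7 = 2.5 m


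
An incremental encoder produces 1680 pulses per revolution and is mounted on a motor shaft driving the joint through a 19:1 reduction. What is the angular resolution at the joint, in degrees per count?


counts per rev = 1680
effective counts at joint = 1680 * 19 = 31920
resolution = 360 / 31920
= 0.0113 deg/count


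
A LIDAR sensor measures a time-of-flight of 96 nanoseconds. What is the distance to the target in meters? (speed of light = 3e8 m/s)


tof = 96 ns = 9.6e-08 s
dist = c * tof / 2
= 3e8 * 9.6e-08 / 2
= 14.4 m


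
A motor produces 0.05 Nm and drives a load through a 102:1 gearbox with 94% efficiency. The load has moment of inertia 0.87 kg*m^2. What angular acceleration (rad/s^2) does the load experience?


tau_out = tau_motor * N * eta
= 0.05 * 102 * 0.94 = 4.794 Nm
alpha = tau_out / I = 4.794 / 0.87
= 5.5103 rad/s^2


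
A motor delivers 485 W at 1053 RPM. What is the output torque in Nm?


omega = 1053 * 2*pi/60 = 110.2699 rad/s
tau = P / omega = 485 / 110.2699
= 4.3983 Nm


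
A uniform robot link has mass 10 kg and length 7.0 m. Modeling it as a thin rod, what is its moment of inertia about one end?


I = (1/3) * m * L^2
= (1/3) * 10 * 7.0^2
= 0.333333 * 10 * 49.0
= 163.3333 kg*m^2


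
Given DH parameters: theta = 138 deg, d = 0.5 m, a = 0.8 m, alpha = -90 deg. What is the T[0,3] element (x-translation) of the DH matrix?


T[0,3] = a * cos(theta)
= 0.8 * cos(138 deg)
= 0.8 * -0.7431
= -0.5945


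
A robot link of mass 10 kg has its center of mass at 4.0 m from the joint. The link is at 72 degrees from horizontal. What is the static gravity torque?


tau = m*g*L*cos(angle)
= 10 * 9.81 * 4.0 * cos(72 deg)
= 10 * 9.81 * 4.0 * 0.309
= 121.2583 Nm


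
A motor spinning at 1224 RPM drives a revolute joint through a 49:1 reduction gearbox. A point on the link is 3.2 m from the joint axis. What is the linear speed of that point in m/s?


omega_motor = 1224 * 2*pi/60 = 128.177 rad/s
omega_joint = omega_motor / 49 = 2.6159 rad/s
v = omega_joint * r = 2.6159 * 3.2
= 8.3707 m/s


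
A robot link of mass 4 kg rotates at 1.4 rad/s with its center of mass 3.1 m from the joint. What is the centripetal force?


F = m * omega^2 * r
= 4 * 1.4^2 * 3.1
= 4 * 1.96 * 3.1
= 24.304 N


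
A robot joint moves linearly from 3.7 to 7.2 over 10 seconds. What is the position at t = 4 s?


s = t/T = 4/10 = 0.4
p(t) = p0 + (pf-p0)*s
= 3.7 + (7.2 - 3.7) * 0.4
= 5.1


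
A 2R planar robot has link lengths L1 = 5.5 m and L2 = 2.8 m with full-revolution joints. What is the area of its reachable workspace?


r_max = L1 + L2 = 8.3 m
r_min = |L1 - L2| = 2.7 m
Area = pi*(r_max^2 - r_min^2)
= pi*(68.89 - 7.29)
= pi * 61.6
= 193.5221 m^2


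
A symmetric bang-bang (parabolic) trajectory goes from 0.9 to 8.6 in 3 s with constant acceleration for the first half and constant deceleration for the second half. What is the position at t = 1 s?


Symmetric rest-to-rest: each phase covers (pf-p0)/2 in time T/2. 0.5*a*(T/2)^2 = (pf-p0)/2 => a = 4*(pf-p0)/T^2
a = 4*(8.6-0.9)/3^2 = 3.4222
t = 1 is in the acceleration phase (t <= T/2).
p = p0 + 0.5*a*t^2 = 0.9 + 0.5*3.4222*1^2
= 2.6111


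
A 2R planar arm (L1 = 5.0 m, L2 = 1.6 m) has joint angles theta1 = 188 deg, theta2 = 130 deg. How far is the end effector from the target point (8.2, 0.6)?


End effector via forward kinematics:
x = L1*cos(t1) + L2*cos(t1+t2) = -3.7623
y = L1*sin(t1) + L2*sin(t1+t2) = -1.7665
Distance to target:
d = sqrt((8.2 - -3.7623)^2 + (0.6 - -1.7665)^2)
= sqrt(143.0968 + 5.6002)
= 12.1941 m


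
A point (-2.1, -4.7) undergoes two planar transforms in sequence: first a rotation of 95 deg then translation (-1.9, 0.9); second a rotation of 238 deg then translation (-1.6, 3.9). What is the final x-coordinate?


After transform 1:
x1 = cos(95)*-2.1 - sin(95)*-4.7 + -1.9 = 2.9651
y1 = sin(95)*-2.1 + cos(95)*-4.7 + 0.9 = -0.7824
After transform 2:
x2 = cos(238)*2.9651 - sin(238)*-0.7824 + -1.6
= -3.8348
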